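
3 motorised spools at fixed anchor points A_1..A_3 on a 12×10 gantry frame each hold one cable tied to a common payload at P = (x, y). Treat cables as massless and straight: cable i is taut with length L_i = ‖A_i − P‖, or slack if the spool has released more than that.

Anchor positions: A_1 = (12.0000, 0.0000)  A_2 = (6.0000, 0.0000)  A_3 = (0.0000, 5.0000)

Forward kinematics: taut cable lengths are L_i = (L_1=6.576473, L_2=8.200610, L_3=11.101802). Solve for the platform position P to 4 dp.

(11.0000, 6.5000)

each cable: (A_i−P)·(A_i−P) = L_i²; let k_i = ‖A_i‖²−L_i²
k_1 = 144.0000+0.0000−43.2500 = 100.7500
row 1: 12.0000x + 0.0000y = 132.0000  (k_2=-31.2500)
row 2: 24.0000x − 10.0000y = 199.0000  (k_3=-98.2500)
Cramer on rows 1–2 → x = 11.0000, y = 6.5000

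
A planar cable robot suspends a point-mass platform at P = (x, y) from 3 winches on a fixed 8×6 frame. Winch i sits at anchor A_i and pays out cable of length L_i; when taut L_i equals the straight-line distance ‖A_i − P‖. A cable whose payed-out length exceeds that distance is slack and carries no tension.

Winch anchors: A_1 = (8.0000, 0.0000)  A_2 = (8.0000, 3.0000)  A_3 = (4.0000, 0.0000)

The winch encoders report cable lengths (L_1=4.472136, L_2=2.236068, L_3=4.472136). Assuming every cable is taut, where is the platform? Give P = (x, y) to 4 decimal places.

(6.0000, 4.0000)

each cable: (A_i−P)·(A_i−P) = L_i²; let k_i = ‖A_i‖²−L_i²
k_1 = 64.0000+0.0000−20.0000 = 44.0000
row 1: 0.0000x − 6.0000y = -24.0000  (k_2=68.0000)
row 2: 8.0000x + 0.0000y = 48.0000  (k_3=-4.0000)
Cramer on rows 1–2 → x = 6.0000, y = 4.0000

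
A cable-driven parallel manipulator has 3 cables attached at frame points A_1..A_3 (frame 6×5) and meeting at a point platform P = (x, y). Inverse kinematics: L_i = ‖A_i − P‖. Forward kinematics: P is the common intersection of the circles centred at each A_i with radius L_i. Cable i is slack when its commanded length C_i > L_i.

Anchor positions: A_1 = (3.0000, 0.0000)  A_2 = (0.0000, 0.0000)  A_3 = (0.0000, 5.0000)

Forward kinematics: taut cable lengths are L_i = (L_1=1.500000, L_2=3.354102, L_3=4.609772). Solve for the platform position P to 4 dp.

each cable: (A_i−P)·(A_i−P) = L_i²; let c_i = ‖A_i‖²−L_i²
c_1 = 9.0000+0.0000−2.2500 = 6.7500
row 1: 6.0000x + 0.0000y = 18.0000  (c_2=-11.2500)
row 2: 6.0000x − 10.0000y = 3.0000  (c_3=3.7500)
Cramer on rows 1–2 → x = 3.0000, y = 1.5000

(3.0000, 1.5000)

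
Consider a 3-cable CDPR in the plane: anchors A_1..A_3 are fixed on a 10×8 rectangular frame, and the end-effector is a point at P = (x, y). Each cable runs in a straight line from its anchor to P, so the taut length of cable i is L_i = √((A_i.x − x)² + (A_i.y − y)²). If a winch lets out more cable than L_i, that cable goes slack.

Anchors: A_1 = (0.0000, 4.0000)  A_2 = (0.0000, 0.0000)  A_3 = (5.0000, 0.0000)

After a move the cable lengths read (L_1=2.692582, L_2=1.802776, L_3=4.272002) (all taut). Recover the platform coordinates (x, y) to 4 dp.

each cable: (A_i−P)·(A_i−P) = L_i²; let k_i = ‖A_i‖²−L_i²
k_1 = 0.0000+16.0000−7.2500 = 8.7500
row 1: 0.0000x + 8.0000y = 12.0000  (k_2=-3.2500)
row 2: -10.0000x + 8.0000y = 2.0000  (k_3=6.7500)
Cramer on rows 1–2 → x = 1.0000, y = 1.5000

(1.0000, 1.5000)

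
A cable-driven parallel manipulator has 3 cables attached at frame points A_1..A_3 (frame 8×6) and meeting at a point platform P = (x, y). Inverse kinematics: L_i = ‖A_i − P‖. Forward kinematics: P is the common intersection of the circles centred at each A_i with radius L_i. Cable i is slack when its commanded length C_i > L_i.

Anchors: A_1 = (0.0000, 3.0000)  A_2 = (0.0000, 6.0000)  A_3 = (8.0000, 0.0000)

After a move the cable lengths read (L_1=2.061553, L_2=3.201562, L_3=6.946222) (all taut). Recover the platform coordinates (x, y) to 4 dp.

(2.0000, 3.5000)

each cable: (A_i−P)·(A_i−P) = L_i²; let k_i = ‖A_i‖²−L_i²
k_1 = 0.0000+9.0000−4.2500 = 4.7500
row 1: 0.0000x − 6.0000y = -21.0000  (k_2=25.7500)
row 2: -16.0000x + 6.0000y = -11.0000  (k_3=15.7500)
Cramer on rows 1–2 → x = 2.0000, y = 3.5000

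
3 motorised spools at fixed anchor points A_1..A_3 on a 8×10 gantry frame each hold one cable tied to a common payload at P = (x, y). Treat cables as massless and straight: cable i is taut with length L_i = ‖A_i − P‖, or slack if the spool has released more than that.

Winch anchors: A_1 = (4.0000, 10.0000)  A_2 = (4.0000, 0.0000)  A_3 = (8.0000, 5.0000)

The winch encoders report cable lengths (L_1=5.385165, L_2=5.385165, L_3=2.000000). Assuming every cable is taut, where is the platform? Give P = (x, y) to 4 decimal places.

expand ‖A_i−P‖²=L_i² and subtract eq 1 (c_i ≔ ‖A_i‖²−L_i²)
c_1 = 16.0000+100.0000−29.0000 = 87.0000
eq1−eq2 → [0.0000  20.0000]·P = 100.0000
eq1−eq3 → [-8.0000  10.0000]·P = 2.0000
2×2 solve → P = (6.0000, 5.0000)

(6.0000, 5.0000)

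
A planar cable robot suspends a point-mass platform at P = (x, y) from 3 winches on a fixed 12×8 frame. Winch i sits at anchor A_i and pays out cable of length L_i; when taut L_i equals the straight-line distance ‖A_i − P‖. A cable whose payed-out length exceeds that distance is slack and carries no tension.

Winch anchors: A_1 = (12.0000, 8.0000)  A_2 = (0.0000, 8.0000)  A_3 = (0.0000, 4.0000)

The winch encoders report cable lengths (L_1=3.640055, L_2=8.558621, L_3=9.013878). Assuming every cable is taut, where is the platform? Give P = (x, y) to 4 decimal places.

expand ‖A_i−P‖²=L_i² and subtract eq 1 (c_i ≔ ‖A_i‖²−L_i²)
c_1 = 144.0000+64.0000−13.2500 = 194.7500
eq1−eq2 → [24.0000  0.0000]·P = 204.0000
eq1−eq3 → [24.0000  8.0000]·P = 260.0000
2×2 solve → P = (8.5000, 7.0000)

(8.5000, 7.0000)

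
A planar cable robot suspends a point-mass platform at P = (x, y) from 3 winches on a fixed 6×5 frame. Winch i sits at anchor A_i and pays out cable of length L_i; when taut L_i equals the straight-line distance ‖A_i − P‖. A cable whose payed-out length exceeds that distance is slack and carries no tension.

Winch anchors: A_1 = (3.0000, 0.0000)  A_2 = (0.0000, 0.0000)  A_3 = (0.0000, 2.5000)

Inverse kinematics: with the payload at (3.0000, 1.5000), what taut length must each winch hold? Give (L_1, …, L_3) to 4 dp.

(1.5000, 3.3541, 3.1623)

cable 1: Δx=0.0000, Δy=-1.5000; L_1 = √(Δx²+Δy²) = 1.5000
cable 2: Δx=-3.0000, Δy=-1.5000; L_2 = √(Δx²+Δy²) = 3.3541
cable 3: Δx=-3.0000, Δy=1.0000; L_3 = √(Δx²+Δy²) = 3.1623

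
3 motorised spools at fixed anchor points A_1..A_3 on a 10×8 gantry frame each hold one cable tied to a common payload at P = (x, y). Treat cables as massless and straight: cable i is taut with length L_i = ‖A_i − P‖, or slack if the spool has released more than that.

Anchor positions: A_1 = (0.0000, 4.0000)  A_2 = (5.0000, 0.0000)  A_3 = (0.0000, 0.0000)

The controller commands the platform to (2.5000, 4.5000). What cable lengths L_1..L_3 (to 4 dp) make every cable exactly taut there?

cable 1: Δx=-2.5000, Δy=-0.5000; L_1 = √(Δx²+Δy²) = 2.5495
cable 2: Δx=2.5000, Δy=-4.5000; L_2 = √(Δx²+Δy²) = 5.1478
cable 3: Δx=-2.5000, Δy=-4.5000; L_3 = √(Δx²+Δy²) = 5.1478

(2.5495, 5.1478, 5.1478)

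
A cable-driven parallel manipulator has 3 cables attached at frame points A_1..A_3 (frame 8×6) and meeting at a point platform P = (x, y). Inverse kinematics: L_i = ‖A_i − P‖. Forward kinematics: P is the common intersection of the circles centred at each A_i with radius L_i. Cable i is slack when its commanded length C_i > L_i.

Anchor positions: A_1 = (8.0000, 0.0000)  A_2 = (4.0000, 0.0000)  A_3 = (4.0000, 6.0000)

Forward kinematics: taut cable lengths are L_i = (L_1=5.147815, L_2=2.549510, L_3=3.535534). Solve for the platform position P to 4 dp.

each cable: (A_i−P)·(A_i−P) = L_i²; let c_i = ‖A_i‖²−L_i²
c_1 = 64.0000+0.0000−26.5000 = 37.5000
row 1: 8.0000x + 0.0000y = 28.0000  (c_2=9.5000)
row 2: 8.0000x − 12.0000y = -2.0000  (c_3=39.5000)
Cramer on rows 1–2 → x = 3.5000, y = 2.5000

(3.5000, 2.5000)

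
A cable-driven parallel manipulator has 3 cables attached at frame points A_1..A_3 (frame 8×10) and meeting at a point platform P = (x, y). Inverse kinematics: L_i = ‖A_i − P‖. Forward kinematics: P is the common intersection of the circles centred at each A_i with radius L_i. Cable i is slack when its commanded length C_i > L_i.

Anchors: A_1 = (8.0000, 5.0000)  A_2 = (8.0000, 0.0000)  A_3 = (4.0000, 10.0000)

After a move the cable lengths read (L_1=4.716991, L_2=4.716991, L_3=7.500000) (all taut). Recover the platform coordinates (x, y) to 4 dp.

(4.0000, 2.5000)

expand ‖A_i−P‖²=L_i² and subtract eq 1 (q_i ≔ ‖A_i‖²−L_i²)
q_1 = 64.0000+25.0000−22.2500 = 66.7500
eq1−eq2 → [0.0000  10.0000]·P = 25.0000
eq1−eq3 → [8.0000  -10.0000]·P = 7.0000
2×2 solve → P = (4.0000, 2.5000)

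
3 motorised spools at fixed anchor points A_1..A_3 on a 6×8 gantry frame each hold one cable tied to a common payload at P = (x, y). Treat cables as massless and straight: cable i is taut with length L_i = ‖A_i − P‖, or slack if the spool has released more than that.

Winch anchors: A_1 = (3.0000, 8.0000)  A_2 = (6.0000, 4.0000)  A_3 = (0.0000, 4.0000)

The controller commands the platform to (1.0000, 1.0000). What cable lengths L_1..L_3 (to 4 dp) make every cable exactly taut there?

L_1 = √((3.0000−1.0000)² + (8.0000−1.0000)²) = 7.2801
L_2 = √((6.0000−1.0000)² + (4.0000−1.0000)²) = 5.8310
L_3 = √((0.0000−1.0000)² + (4.0000−1.0000)²) = 3.1623

(7.2801, 5.8310, 3.1623)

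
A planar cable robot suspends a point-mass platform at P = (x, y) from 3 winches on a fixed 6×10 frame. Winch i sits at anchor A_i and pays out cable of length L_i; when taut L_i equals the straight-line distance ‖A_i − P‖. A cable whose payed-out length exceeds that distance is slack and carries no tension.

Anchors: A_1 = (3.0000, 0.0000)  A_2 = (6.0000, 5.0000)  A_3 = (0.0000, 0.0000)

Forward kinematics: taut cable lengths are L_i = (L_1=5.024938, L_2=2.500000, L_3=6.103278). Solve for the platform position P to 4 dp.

each cable: (A_i−P)·(A_i−P) = L_i²; let q_i = ‖A_i‖²−L_i²
q_1 = 9.0000+0.0000−25.2500 = -16.2500
row 1: -6.0000x − 10.0000y = -71.0000  (q_2=54.7500)
row 2: 6.0000x + 0.0000y = 21.0000  (q_3=-37.2500)
Cramer on rows 1–2 → x = 3.5000, y = 5.0000

(3.5000, 5.0000)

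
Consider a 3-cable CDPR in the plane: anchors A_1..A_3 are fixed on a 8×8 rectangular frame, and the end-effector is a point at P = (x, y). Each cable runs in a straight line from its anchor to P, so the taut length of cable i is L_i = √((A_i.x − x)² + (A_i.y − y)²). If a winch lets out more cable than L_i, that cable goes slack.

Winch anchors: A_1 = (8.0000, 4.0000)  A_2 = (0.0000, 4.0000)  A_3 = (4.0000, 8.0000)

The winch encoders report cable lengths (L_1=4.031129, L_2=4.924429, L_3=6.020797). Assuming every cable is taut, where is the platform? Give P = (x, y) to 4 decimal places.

(4.5000, 2.0000)

each cable: (A_i−P)·(A_i−P) = L_i²; let c_i = ‖A_i‖²−L_i²
c_1 = 64.0000+16.0000−16.2500 = 63.7500
row 1: 16.0000x + 0.0000y = 72.0000  (c_2=-8.2500)
row 2: 8.0000x − 8.0000y = 20.0000  (c_3=43.7500)
Cramer on rows 1–2 → x = 4.5000, y = 2.0000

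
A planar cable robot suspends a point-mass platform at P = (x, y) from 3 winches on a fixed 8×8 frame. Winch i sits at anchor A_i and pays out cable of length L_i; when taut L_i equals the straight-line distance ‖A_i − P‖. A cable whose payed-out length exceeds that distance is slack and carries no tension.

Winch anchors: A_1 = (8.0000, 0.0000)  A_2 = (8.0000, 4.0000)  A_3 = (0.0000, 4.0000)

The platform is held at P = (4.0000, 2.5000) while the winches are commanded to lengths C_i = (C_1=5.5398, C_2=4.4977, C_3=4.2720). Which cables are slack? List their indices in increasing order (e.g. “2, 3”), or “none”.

cable 1: L_1 = ‖A_1−P‖ = 4.7170;  C_1 = 5.5398 → slack
cable 2: L_2 = ‖A_2−P‖ = 4.2720;  C_2 = 4.4977 → slack
cable 3: L_3 = ‖A_3−P‖ = 4.2720;  C_3 = 4.2720 → taut

1, 2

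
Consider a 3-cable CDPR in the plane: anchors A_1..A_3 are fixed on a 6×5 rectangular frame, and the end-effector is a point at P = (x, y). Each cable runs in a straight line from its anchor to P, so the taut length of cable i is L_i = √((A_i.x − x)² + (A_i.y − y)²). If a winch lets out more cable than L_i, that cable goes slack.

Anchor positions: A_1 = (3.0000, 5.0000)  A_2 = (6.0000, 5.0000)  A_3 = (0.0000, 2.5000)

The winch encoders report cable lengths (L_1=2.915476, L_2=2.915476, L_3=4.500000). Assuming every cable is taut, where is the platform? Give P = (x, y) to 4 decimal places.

(4.5000, 2.5000)

each cable: (A_i−P)·(A_i−P) = L_i²; let q_i = ‖A_i‖²−L_i²
q_1 = 9.0000+25.0000−8.5000 = 25.5000
row 1: -6.0000x + 0.0000y = -27.0000  (q_2=52.5000)
row 2: 6.0000x + 5.0000y = 39.5000  (q_3=-14.0000)
Cramer on rows 1–2 → x = 4.5000, y = 2.5000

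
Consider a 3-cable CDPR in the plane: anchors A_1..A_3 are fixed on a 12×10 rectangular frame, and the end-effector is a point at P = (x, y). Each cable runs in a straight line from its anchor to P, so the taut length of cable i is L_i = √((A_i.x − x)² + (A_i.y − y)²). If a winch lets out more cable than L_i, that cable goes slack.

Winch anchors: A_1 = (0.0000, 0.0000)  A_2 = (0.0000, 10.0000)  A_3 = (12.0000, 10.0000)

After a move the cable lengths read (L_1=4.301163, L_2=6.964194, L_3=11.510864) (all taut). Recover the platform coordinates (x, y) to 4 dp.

(2.5000, 3.5000)

expand ‖A_i−P‖²=L_i² and subtract eq 1 (c_i ≔ ‖A_i‖²−L_i²)
c_1 = 0.0000+0.0000−18.5000 = -18.5000
eq1−eq2 → [0.0000  -20.0000]·P = -70.0000
eq1−eq3 → [-24.0000  -20.0000]·P = -130.0000
2×2 solve → P = (2.5000, 3.5000)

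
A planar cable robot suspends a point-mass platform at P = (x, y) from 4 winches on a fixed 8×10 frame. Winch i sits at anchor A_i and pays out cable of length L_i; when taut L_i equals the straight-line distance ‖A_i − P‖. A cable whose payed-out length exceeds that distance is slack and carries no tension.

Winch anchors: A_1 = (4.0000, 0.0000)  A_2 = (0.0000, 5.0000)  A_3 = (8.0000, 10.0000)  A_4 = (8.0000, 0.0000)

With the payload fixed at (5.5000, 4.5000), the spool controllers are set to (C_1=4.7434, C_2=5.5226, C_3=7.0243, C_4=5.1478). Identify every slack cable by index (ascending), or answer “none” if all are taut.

3

cable 1: √((-1.5000)²+(-4.5000)²)=4.7434, C_1=4.7434: taut
cable 2: √((-5.5000)²+(0.5000)²)=5.5227, C_2=5.5226: taut
cable 3: √((2.5000)²+(5.5000)²)=6.0415, C_3=7.0243: slack
cable 4: √((2.5000)²+(-4.5000)²)=5.1478, C_4=5.1478: taut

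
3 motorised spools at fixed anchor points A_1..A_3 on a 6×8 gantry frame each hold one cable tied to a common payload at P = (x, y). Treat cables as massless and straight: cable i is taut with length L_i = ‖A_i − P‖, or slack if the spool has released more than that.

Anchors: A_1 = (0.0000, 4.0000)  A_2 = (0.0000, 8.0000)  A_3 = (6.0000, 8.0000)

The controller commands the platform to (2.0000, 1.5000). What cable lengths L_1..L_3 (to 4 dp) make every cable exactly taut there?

cable 1: Δx=-2.0000, Δy=2.5000; L_1 = √(Δx²+Δy²) = 3.2016
cable 2: Δx=-2.0000, Δy=6.5000; L_2 = √(Δx²+Δy²) = 6.8007
cable 3: Δx=4.0000, Δy=6.5000; L_3 = √(Δx²+Δy²) = 7.6322

(3.2016, 6.8007, 7.6322)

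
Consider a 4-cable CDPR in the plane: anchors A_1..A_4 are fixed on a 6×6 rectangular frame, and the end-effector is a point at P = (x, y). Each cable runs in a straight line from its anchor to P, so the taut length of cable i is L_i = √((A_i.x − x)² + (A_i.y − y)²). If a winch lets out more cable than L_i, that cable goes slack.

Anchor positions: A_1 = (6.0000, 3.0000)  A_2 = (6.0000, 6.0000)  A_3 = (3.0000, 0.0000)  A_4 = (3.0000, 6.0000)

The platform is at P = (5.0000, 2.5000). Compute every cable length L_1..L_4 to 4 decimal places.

cable 1: Δx=1.0000, Δy=0.5000; L_1 = √(Δx²+Δy²) = 1.1180
cable 2: Δx=1.0000, Δy=3.5000; L_2 = √(Δx²+Δy²) = 3.6401
cable 3: Δx=-2.0000, Δy=-2.5000; L_3 = √(Δx²+Δy²) = 3.2016
cable 4: Δx=-2.0000, Δy=3.5000; L_4 = √(Δx²+Δy²) = 4.0311

(1.1180, 3.6401, 3.2016, 4.0311)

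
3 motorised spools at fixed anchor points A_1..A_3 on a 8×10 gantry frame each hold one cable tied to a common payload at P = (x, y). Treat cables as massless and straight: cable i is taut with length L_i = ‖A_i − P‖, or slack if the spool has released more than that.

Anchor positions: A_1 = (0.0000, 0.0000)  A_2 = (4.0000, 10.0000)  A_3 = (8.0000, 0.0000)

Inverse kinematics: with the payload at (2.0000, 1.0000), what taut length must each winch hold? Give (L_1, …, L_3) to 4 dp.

cable 1: Δx=-2.0000, Δy=-1.0000; L_1 = √(Δx²+Δy²) = 2.2361
cable 2: Δx=2.0000, Δy=9.0000; L_2 = √(Δx²+Δy²) = 9.2195
cable 3: Δx=6.0000, Δy=-1.0000; L_3 = √(Δx²+Δy²) = 6.0828

(2.2361, 9.2195, 6.0828)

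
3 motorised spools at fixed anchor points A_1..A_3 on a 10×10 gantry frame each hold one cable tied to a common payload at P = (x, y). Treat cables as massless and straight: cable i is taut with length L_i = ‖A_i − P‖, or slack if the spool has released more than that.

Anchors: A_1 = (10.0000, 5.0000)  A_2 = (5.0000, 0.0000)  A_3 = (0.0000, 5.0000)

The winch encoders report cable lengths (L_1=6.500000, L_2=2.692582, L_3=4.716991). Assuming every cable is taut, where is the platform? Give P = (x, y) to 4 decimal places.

(4.0000, 2.5000)

circle eqns → linear via eq_j − eq_1; set q_j = A_j·A_j − L_j²
q_1 = 100.0000+25.0000−42.2500 = 82.7500
10.0000·x + 10.0000·y = q_1−q_2 = 65.0000
20.0000·x + 0.0000·y = q_1−q_3 = 80.0000
solve first two rows → x=4.0000, y=2.5000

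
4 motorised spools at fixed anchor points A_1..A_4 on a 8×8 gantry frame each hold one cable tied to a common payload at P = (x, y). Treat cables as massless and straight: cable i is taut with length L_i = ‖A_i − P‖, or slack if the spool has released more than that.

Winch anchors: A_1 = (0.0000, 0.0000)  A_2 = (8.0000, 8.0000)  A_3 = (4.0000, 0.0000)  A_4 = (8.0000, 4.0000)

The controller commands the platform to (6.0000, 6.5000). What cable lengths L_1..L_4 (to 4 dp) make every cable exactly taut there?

(8.8459, 2.5000, 6.8007, 3.2016)

L_1 = √((0.0000−6.0000)² + (0.0000−6.5000)²) = 8.8459
L_2 = √((8.0000−6.0000)² + (8.0000−6.5000)²) = 2.5000
L_3 = √((4.0000−6.0000)² + (0.0000−6.5000)²) = 6.8007
L_4 = √((8.0000−6.0000)² + (4.0000−6.5000)²) = 3.2016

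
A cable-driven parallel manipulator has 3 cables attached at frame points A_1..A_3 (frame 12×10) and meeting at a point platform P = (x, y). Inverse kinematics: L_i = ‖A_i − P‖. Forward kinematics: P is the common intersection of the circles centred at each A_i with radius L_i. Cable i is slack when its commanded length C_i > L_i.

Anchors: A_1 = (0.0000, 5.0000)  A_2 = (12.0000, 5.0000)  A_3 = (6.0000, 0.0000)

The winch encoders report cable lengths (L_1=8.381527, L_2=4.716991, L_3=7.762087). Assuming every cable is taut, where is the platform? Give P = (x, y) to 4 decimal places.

each cable: (A_i−P)·(A_i−P) = L_i²; let c_i = ‖A_i‖²−L_i²
c_1 = 0.0000+25.0000−70.2500 = -45.2500
row 1: -24.0000x + 0.0000y = -192.0000  (c_2=146.7500)
row 2: -12.0000x + 10.0000y = -21.0000  (c_3=-24.2500)
Cramer on rows 1–2 → x = 8.0000, y = 7.5000

(8.0000, 7.5000)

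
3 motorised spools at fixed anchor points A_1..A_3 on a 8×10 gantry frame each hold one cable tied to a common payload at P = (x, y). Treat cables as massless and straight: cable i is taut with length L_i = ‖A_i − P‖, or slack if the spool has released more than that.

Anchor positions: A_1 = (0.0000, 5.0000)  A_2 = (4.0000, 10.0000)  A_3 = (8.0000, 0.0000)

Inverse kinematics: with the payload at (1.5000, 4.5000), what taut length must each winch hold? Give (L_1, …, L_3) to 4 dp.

(1.5811, 6.0415, 7.9057)

cable 1: Δx=-1.5000, Δy=0.5000; L_1 = √(Δx²+Δy²) = 1.5811
cable 2: Δx=2.5000, Δy=5.5000; L_2 = √(Δx²+Δy²) = 6.0415
cable 3: Δx=6.5000, Δy=-4.5000; L_3 = √(Δx²+Δy²) = 7.9057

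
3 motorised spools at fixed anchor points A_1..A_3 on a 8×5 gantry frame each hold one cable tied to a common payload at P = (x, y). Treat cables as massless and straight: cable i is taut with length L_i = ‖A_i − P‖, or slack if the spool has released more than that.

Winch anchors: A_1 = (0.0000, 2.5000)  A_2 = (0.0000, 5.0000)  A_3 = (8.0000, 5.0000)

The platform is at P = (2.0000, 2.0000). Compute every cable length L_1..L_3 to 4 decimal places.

(2.0616, 3.6056, 6.7082)

cable 1: Δx=-2.0000, Δy=0.5000; L_1 = √(Δx²+Δy²) = 2.0616
cable 2: Δx=-2.0000, Δy=3.0000; L_2 = √(Δx²+Δy²) = 3.6056
cable 3: Δx=6.0000, Δy=3.0000; L_3 = √(Δx²+Δy²) = 6.7082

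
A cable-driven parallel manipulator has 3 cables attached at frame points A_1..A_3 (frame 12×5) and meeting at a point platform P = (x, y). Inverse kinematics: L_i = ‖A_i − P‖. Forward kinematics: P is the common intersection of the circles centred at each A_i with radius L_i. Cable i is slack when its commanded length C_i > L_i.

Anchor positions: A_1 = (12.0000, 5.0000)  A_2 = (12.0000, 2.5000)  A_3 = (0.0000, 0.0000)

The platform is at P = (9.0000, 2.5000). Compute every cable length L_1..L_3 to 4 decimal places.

L_1 = √((12.0000−9.0000)² + (5.0000−2.5000)²) = 3.9051
L_2 = √((12.0000−9.0000)² + (2.5000−2.5000)²) = 3.0000
L_3 = √((0.0000−9.0000)² + (0.0000−2.5000)²) = 9.3408

(3.9051, 3.0000, 9.3408)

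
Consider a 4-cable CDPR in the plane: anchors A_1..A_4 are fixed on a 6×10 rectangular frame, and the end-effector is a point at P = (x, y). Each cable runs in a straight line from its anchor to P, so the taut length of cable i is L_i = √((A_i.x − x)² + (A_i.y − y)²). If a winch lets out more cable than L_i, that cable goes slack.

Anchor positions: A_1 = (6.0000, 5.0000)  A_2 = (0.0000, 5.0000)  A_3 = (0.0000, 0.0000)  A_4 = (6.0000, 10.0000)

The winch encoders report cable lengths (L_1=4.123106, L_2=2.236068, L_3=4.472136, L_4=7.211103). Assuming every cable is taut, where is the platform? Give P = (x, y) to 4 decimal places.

(2.0000, 4.0000)

each cable: (A_i−P)·(A_i−P) = L_i²; let c_i = ‖A_i‖²−L_i²
c_1 = 36.0000+25.0000−17.0000 = 44.0000
row 1: 12.0000x + 0.0000y = 24.0000  (c_2=20.0000)
row 2: 12.0000x + 10.0000y = 64.0000  (c_3=-20.0000)
row 3: 0.0000x − 10.0000y = -40.0000  (c_4=84.0000)
Cramer on rows 1–2 → x = 2.0000, y = 4.0000
check cable 4: ‖A_4−P‖² = 52.0000 ≈ L_4² = 52.0000 ✓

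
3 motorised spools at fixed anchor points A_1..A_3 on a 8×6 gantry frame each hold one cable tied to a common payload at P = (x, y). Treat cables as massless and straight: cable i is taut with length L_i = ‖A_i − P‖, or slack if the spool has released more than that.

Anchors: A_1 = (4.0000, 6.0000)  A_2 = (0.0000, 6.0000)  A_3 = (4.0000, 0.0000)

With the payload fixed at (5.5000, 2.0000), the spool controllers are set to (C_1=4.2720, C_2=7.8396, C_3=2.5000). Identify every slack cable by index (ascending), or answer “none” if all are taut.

2

i=1: geometric 4.2720 vs commanded 4.2720 ⇒ taut
i=2: geometric 6.8007 vs commanded 7.8396 ⇒ slack
i=3: geometric 2.5000 vs commanded 2.5000 ⇒ taut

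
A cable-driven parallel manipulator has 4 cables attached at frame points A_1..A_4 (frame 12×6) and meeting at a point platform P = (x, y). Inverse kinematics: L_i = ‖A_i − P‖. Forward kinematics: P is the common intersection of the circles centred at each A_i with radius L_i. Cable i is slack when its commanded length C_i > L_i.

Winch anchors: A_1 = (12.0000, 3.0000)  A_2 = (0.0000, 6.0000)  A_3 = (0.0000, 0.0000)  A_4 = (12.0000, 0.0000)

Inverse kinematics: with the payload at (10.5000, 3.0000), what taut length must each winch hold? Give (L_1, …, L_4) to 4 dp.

(1.5000, 10.9202, 10.9202, 3.3541)

cable 1: Δx=1.5000, Δy=0.0000; L_1 = √(Δx²+Δy²) = 1.5000
cable 2: Δx=-10.5000, Δy=3.0000; L_2 = √(Δx²+Δy²) = 10.9202
cable 3: Δx=-10.5000, Δy=-3.0000; L_3 = √(Δx²+Δy²) = 10.9202
cable 4: Δx=1.5000, Δy=-3.0000; L_4 = √(Δx²+Δy²) = 3.3541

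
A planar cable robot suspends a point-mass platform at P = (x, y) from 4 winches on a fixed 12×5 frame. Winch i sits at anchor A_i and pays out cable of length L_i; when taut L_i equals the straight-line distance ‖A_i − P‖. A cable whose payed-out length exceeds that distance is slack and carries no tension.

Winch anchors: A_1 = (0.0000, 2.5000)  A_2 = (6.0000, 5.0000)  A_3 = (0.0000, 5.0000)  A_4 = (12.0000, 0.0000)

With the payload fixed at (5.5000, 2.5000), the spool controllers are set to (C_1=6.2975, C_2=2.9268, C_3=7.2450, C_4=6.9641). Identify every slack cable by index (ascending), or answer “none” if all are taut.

1, 2, 3

i=1: geometric 5.5000 vs commanded 6.2975 ⇒ slack
i=2: geometric 2.5495 vs commanded 2.9268 ⇒ slack
i=3: geometric 6.0415 vs commanded 7.2450 ⇒ slack
i=4: geometric 6.9642 vs commanded 6.9641 ⇒ taut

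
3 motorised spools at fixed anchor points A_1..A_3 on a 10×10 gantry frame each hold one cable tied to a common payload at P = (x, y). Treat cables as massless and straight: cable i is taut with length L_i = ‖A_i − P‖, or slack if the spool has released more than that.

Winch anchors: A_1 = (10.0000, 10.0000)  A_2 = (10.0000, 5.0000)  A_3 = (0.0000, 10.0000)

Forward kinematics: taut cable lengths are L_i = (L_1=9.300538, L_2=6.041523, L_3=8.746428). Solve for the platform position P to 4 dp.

each cable: (A_i−P)·(A_i−P) = L_i²; let q_i = ‖A_i‖²−L_i²
q_1 = 100.0000+100.0000−86.5000 = 113.5000
row 1: 0.0000x + 10.0000y = 25.0000  (q_2=88.5000)
row 2: 20.0000x + 0.0000y = 90.0000  (q_3=23.5000)
Cramer on rows 1–2 → x = 4.5000, y = 2.5000

(4.5000, 2.5000)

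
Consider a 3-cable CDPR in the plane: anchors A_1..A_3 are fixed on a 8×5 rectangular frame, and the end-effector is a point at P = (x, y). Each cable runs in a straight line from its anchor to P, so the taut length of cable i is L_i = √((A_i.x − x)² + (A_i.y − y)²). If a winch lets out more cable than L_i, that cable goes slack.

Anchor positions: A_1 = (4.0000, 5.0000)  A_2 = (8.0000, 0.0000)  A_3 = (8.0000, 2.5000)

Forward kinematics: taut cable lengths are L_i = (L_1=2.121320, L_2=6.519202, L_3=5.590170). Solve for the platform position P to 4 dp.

expand ‖A_i−P‖²=L_i² and subtract eq 1 (k_i ≔ ‖A_i‖²−L_i²)
k_1 = 16.0000+25.0000−4.5000 = 36.5000
eq1−eq2 → [-8.0000  10.0000]·P = 15.0000
eq1−eq3 → [-8.0000  5.0000]·P = -2.5000
2×2 solve → P = (2.5000, 3.5000)

(2.5000, 3.5000)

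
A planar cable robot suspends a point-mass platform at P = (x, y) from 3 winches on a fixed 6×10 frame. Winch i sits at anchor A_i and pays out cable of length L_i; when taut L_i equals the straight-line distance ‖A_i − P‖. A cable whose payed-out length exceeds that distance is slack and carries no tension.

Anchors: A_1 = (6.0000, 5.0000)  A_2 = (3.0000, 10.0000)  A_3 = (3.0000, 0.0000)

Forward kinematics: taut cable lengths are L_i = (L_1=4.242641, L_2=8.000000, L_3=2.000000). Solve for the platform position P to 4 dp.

(3.0000, 2.0000)

each cable: (A_i−P)·(A_i−P) = L_i²; let q_i = ‖A_i‖²−L_i²
q_1 = 36.0000+25.0000−18.0000 = 43.0000
row 1: 6.0000x − 10.0000y = -2.0000  (q_2=45.0000)
row 2: 6.0000x + 10.0000y = 38.0000  (q_3=5.0000)
Cramer on rows 1–2 → x = 3.0000, y = 2.0000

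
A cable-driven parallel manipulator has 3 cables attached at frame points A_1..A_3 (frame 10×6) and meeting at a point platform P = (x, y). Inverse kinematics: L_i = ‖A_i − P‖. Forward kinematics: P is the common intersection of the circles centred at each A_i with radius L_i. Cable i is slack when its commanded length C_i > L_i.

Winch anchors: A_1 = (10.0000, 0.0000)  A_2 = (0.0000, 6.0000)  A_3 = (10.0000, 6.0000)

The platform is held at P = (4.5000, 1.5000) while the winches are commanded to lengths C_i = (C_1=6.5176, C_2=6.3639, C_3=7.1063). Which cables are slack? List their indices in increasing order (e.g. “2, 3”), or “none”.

1

i=1: geometric 5.7009 vs commanded 6.5176 ⇒ slack
i=2: geometric 6.3640 vs commanded 6.3639 ⇒ taut
i=3: geometric 7.1063 vs commanded 7.1063 ⇒ taut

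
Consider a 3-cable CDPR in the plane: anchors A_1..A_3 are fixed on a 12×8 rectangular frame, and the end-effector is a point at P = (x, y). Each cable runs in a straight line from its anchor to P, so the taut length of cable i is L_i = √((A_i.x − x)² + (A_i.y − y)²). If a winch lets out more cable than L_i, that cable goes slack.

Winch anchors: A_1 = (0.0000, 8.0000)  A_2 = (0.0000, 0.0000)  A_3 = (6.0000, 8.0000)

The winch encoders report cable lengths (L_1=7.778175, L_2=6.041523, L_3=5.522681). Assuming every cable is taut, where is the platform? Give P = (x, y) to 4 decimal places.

(5.5000, 2.5000)

circle eqns → linear via eq_j − eq_1; set q_j = A_j·A_j − L_j²
q_1 = 0.0000+64.0000−60.5000 = 3.5000
0.0000·x + 16.0000·y = q_1−q_2 = 40.0000
-12.0000·x + 0.0000·y = q_1−q_3 = -66.0000
solve first two rows → x=5.5000, y=2.5000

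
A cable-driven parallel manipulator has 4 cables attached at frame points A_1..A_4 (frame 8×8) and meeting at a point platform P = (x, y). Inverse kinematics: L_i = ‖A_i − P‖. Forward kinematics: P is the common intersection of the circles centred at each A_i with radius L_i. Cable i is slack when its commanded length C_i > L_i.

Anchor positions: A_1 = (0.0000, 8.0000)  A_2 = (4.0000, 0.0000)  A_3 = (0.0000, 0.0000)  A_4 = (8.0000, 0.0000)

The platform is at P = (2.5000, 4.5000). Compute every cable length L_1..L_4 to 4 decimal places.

(4.3012, 4.7434, 5.1478, 7.1063)

L_1: Δ = A_1−P = (-2.5000, 3.5000) → ‖Δ‖ = √18.5000 = 4.3012
L_2: Δ = A_2−P = (1.5000, -4.5000) → ‖Δ‖ = √22.5000 = 4.7434
L_3: Δ = A_3−P = (-2.5000, -4.5000) → ‖Δ‖ = √26.5000 = 5.1478
L_4: Δ = A_4−P = (5.5000, -4.5000) → ‖Δ‖ = √50.5000 = 7.1063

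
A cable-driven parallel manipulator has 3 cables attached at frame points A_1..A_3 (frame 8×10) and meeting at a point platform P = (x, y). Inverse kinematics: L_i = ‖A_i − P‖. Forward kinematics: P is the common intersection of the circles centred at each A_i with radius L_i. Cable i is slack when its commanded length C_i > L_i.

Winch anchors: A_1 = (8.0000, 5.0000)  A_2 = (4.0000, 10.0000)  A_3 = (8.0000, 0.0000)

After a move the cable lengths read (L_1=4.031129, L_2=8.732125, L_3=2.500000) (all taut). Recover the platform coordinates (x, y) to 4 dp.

each cable: (A_i−P)·(A_i−P) = L_i²; let c_i = ‖A_i‖²−L_i²
c_1 = 64.0000+25.0000−16.2500 = 72.7500
row 1: 8.0000x − 10.0000y = 33.0000  (c_2=39.7500)
row 2: 0.0000x + 10.0000y = 15.0000  (c_3=57.7500)
Cramer on rows 1–2 → x = 6.0000, y = 1.5000

(6.0000, 1.5000)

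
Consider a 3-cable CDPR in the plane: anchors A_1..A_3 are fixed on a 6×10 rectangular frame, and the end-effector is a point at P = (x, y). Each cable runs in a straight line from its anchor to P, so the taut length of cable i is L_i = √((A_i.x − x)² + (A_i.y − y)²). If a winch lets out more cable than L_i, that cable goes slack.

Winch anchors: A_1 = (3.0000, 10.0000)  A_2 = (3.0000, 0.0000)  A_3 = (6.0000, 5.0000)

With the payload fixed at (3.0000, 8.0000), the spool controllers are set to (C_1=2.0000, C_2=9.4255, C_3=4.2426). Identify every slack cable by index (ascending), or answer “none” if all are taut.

cable 1: √((0.0000)²+(2.0000)²)=2.0000, C_1=2.0000: taut
cable 2: √((0.0000)²+(-8.0000)²)=8.0000, C_2=9.4255: slack
cable 3: √((3.0000)²+(-3.0000)²)=4.2426, C_3=4.2426: taut

2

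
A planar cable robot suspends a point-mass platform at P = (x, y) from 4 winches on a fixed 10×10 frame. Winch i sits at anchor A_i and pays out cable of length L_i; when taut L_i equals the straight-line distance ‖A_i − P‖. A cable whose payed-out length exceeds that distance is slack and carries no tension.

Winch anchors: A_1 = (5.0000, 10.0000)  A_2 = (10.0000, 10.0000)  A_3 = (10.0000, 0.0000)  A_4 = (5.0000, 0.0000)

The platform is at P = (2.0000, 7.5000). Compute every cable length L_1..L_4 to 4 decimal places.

(3.9051, 8.3815, 10.9659, 8.0777)

cable 1: Δx=3.0000, Δy=2.5000; L_1 = √(Δx²+Δy²) = 3.9051
cable 2: Δx=8.0000, Δy=2.5000; L_2 = √(Δx²+Δy²) = 8.3815
cable 3: Δx=8.0000, Δy=-7.5000; L_3 = √(Δx²+Δy²) = 10.9659
cable 4: Δx=3.0000, Δy=-7.5000; L_4 = √(Δx²+Δy²) = 8.0777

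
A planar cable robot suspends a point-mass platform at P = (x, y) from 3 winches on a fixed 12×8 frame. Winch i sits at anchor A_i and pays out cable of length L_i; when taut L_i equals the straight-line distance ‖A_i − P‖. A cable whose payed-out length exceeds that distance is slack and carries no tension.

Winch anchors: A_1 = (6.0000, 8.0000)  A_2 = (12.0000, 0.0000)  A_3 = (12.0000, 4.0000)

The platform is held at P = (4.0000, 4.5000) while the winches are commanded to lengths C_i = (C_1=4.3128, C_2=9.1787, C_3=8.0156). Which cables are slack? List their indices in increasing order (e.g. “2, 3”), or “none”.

1

cable 1: L_1 = ‖A_1−P‖ = 4.0311;  C_1 = 4.3128 → slack
cable 2: L_2 = ‖A_2−P‖ = 9.1788;  C_2 = 9.1787 → taut
cable 3: L_3 = ‖A_3−P‖ = 8.0156;  C_3 = 8.0156 → taut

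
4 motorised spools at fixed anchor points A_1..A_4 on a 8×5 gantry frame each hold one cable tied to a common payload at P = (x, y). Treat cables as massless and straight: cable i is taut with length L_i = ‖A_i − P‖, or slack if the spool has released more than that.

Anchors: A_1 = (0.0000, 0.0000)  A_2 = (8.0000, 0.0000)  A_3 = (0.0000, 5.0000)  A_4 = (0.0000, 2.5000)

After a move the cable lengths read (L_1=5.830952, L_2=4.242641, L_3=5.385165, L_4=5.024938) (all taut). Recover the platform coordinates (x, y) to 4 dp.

(5.0000, 3.0000)

each cable: (A_i−P)·(A_i−P) = L_i²; let q_i = ‖A_i‖²−L_i²
q_1 = 0.0000+0.0000−34.0000 = -34.0000
row 1: -16.0000x + 0.0000y = -80.0000  (q_2=46.0000)
row 2: 0.0000x − 10.0000y = -30.0000  (q_3=-4.0000)
row 3: 0.0000x − 5.0000y = -15.0000  (q_4=-19.0000)
Cramer on rows 1–2 → x = 5.0000, y = 3.0000
check cable 4: ‖A_4−P‖² = 25.2500 ≈ L_4² = 25.2500 ✓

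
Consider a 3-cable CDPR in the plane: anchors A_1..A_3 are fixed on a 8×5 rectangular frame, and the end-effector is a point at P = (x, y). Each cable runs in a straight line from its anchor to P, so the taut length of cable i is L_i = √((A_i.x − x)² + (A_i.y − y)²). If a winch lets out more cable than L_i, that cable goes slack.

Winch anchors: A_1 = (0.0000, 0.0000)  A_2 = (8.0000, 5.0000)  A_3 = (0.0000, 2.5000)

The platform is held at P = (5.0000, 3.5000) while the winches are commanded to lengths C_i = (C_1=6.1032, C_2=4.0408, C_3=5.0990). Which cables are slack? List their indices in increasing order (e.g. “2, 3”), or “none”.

cable 1: L_1 = ‖A_1−P‖ = 6.1033;  C_1 = 6.1032 → taut
cable 2: L_2 = ‖A_2−P‖ = 3.3541;  C_2 = 4.0408 → slack
cable 3: L_3 = ‖A_3−P‖ = 5.0990;  C_3 = 5.0990 → taut

2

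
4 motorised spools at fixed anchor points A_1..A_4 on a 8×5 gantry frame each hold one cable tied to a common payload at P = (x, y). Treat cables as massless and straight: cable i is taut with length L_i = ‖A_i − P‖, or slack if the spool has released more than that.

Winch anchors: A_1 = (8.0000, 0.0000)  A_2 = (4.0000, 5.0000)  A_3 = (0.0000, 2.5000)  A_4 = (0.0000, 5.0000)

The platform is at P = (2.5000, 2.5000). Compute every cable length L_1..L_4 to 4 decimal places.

L_1: Δ = A_1−P = (5.5000, -2.5000) → ‖Δ‖ = √36.5000 = 6.0415
L_2: Δ = A_2−P = (1.5000, 2.5000) → ‖Δ‖ = √8.5000 = 2.9155
L_3: Δ = A_3−P = (-2.5000, 0.0000) → ‖Δ‖ = √6.2500 = 2.5000
L_4: Δ = A_4−P = (-2.5000, 2.5000) → ‖Δ‖ = √12.5000 = 3.5355

(6.0415, 2.9155, 2.5000, 3.5355)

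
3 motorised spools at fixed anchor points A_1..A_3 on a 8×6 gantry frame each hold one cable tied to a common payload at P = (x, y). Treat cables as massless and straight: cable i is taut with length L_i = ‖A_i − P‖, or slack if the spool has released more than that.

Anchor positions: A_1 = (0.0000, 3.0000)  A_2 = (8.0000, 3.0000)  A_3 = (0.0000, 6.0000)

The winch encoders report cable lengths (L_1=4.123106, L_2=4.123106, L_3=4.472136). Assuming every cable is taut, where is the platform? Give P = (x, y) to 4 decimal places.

(4.0000, 4.0000)

expand ‖A_i−P‖²=L_i² and subtract eq 1 (k_i ≔ ‖A_i‖²−L_i²)
k_1 = 0.0000+9.0000−17.0000 = -8.0000
eq1−eq2 → [-16.0000  0.0000]·P = -64.0000
eq1−eq3 → [0.0000  -6.0000]·P = -24.0000
2×2 solve → P = (4.0000, 4.0000)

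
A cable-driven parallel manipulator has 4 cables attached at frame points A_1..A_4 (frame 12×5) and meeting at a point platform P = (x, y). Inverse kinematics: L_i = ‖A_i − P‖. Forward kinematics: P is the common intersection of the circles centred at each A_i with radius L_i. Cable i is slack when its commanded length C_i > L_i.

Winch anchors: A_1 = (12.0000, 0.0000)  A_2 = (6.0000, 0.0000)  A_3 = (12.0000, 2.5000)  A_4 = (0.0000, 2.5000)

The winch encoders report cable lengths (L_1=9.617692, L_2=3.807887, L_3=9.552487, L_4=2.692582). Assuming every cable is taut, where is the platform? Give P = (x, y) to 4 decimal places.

(2.5000, 1.5000)

each cable: (A_i−P)·(A_i−P) = L_i²; let c_i = ‖A_i‖²−L_i²
c_1 = 144.0000+0.0000−92.5000 = 51.5000
row 1: 12.0000x + 0.0000y = 30.0000  (c_2=21.5000)
row 2: 0.0000x − 5.0000y = -7.5000  (c_3=59.0000)
row 3: 24.0000x − 5.0000y = 52.5000  (c_4=-1.0000)
Cramer on rows 1–2 → x = 2.5000, y = 1.5000
check cable 4: ‖A_4−P‖² = 7.2500 ≈ L_4² = 7.2500 ✓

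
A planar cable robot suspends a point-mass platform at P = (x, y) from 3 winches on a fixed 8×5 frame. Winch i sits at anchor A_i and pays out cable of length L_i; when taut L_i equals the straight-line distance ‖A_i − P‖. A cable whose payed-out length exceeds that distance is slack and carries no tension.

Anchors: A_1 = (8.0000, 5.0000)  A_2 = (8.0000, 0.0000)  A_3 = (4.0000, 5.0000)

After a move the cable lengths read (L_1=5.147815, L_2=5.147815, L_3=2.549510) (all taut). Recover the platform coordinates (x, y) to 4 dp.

circle eqns → linear via eq_j − eq_1; set k_j = A_j·A_j − L_j²
k_1 = 64.0000+25.0000−26.5000 = 62.5000
0.0000·x + 10.0000·y = k_1−k_2 = 25.0000
8.0000·x + 0.0000·y = k_1−k_3 = 28.0000
solve first two rows → x=3.5000, y=2.5000

(3.5000, 2.5000)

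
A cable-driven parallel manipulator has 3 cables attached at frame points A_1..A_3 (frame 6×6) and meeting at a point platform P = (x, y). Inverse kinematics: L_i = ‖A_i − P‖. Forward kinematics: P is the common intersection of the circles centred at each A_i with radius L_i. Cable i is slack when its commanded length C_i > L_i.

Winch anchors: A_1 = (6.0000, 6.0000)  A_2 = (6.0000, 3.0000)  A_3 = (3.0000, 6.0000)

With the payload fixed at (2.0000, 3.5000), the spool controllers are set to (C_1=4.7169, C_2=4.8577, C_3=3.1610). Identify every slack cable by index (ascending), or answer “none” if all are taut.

2, 3

i=1: geometric 4.7170 vs commanded 4.7169 ⇒ taut
i=2: geometric 4.0311 vs commanded 4.8577 ⇒ slack
i=3: geometric 2.6926 vs commanded 3.1610 ⇒ slack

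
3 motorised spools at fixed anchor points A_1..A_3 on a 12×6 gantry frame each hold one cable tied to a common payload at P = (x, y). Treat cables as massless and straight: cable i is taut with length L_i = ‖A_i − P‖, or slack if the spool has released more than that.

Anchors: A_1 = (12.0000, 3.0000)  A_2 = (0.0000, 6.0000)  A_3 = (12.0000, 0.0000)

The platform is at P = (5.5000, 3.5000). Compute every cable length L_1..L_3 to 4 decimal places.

cable 1: Δx=6.5000, Δy=-0.5000; L_1 = √(Δx²+Δy²) = 6.5192
cable 2: Δx=-5.5000, Δy=2.5000; L_2 = √(Δx²+Δy²) = 6.0415
cable 3: Δx=6.5000, Δy=-3.5000; L_3 = √(Δx²+Δy²) = 7.3824

(6.5192, 6.0415, 7.3824)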